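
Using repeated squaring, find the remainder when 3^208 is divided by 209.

16

3^1 ≡ 3 (mod 209)
3^2 ≡ 3^2 = 9 ≡ 9 (mod 209)
3^4 ≡ 9^2 = 81 ≡ 81 (mod 209)
3^8 ≡ 81^2 = 6561 ≡ 82 (mod 209)
3^16 ≡ 82^2 = 6724 ≡ 36 (mod 209)
3^32 ≡ 36^2 = 1296 ≡ 42 (mod 209)
3^64 ≡ 42^2 = 1764 ≡ 92 (mod 209)
3^128 ≡ 92^2 = 8464 ≡ 104 (mod 209)
208 = 128 + 64 + 16 in binary powers of 2.
So 3^208 ≡ 104 · 92 · 36 ≡ 16 (mod 209).
Since 16 ≠ 1, base 3 is a Fermat witness: 209 is composite.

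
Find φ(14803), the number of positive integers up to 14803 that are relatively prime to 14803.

Factor: 14803 = 113 · 131.
φ(14803) = (113−1) · (131−1) = 112 · 130 = 14560.

14560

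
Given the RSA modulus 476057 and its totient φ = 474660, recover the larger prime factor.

φ(n) = (p−1)(q−1) = n − (p+q) + 1, so p + q = 476057 − 474660 + 1 = 1398.
p and q are the roots of t² − 1398t + 476057 = 0.
Discriminant: 1398² − 4·476057 = 1954404 − 1904228 = 50176; √50176 = 224.
q = (1398 − 224)/2 = 587, p = (1398 + 224)/2 = 811.
Check: 587 · 811 = 476057.

811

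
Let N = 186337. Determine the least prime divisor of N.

186337 is odd.
Digit sum 28, not divisible by 3.
Ends in 7: not divisible by 5.
7: 186337 = 7·26619 + 4
11: 186337 = 11·16939 + 8
13: 186337 = 13·14333 + 8
17: 186337 = 17·10961

17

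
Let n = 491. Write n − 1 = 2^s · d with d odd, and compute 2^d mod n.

491 − 1 = 490 = 2^1 · 245, so d = 245.
2^1 ≡ 2 (mod 491)
2^2 ≡ 2^2 = 4 ≡ 4 (mod 491)
2^4 ≡ 4^2 = 16 ≡ 16 (mod 491)
2^8 ≡ 16^2 = 256 ≡ 256 (mod 491)
2^16 ≡ 256^2 = 65536 ≡ 233 (mod 491)
2^32 ≡ 233^2 = 54289 ≡ 279 (mod 491)
2^64 ≡ 279^2 = 77841 ≡ 263 (mod 491)
2^128 ≡ 263^2 = 69169 ≡ 429 (mod 491)
245 = 128 + 64 + 32 + 16 + 4 + 1 in binary powers of 2.
So 2^245 ≡ 429 · 263 · 279 · 233 · 16 · 2 ≡ 490 (mod 491).
Since 2^d ≡ 490 (mod 491), base 2 does not prove 491 composite.

490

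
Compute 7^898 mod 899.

7^1 ≡ 7 (mod 899)
7^2 ≡ 7^2 = 49 ≡ 49 (mod 899)
7^4 ≡ 49^2 = 2401 ≡ 603 (mod 899)
7^8 ≡ 603^2 = 363609 ≡ 413 (mod 899)
7^16 ≡ 413^2 = 170569 ≡ 658 (mod 899)
7^32 ≡ 658^2 = 432964 ≡ 545 (mod 899)
7^64 ≡ 545^2 = 297025 ≡ 355 (mod 899)
7^128 ≡ 355^2 = 126025 ≡ 165 (mod 899)
7^256 ≡ 165^2 = 27225 ≡ 255 (mod 899)
7^512 ≡ 255^2 = 65025 ≡ 297 (mod 899)
898 = 512 + 256 + 128 + 2 in binary powers of 2.
So 7^898 ≡ 297 · 255 · 165 · 49 ≡ 484 (mod 899).
Since 484 ≠ 1, base 7 is a Fermat witness: 899 is composite.

484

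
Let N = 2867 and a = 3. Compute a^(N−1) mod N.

1095

3^1 ≡ 3 (mod 2867)
3^2 ≡ 3^2 = 9 ≡ 9 (mod 2867)
3^4 ≡ 9^2 = 81 ≡ 81 (mod 2867)
3^8 ≡ 81^2 = 6561 ≡ 827 (mod 2867)
3^16 ≡ 827^2 = 683929 ≡ 1583 (mod 2867)
3^32 ≡ 1583^2 = 2505889 ≡ 131 (mod 2867)
3^64 ≡ 131^2 = 17161 ≡ 2826 (mod 2867)
3^128 ≡ 2826^2 = 7986276 ≡ 1681 (mod 2867)
3^256 ≡ 1681^2 = 2825761 ≡ 1766 (mod 2867)
3^512 ≡ 1766^2 = 3118756 ≡ 2327 (mod 2867)
3^1024 ≡ 2327^2 = 5414929 ≡ 2033 (mod 2867)
3^2048 ≡ 2033^2 = 4133089 ≡ 1742 (mod 2867)
2866 = 2048 + 512 + 256 + 32 + 16 + 2 in binary powers of 2.
So 3^2866 ≡ 1742 · 2327 · 1766 · 131 · 1583 · 9 ≡ 1095 (mod 2867).
Since 1095 ≠ 1, base 3 is a Fermat witness: 2867 is composite.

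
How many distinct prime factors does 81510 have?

6

81510 = 2 · 40755
40755 = 3 · 13585
13585 = 5 · 2717
2717 = 11 · 247
247 = 13 · 19
81510 = 2 · 3 · 5 · 11 · 13 · 19, which has 6 distinct prime factors.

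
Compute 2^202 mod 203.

93

2^1 ≡ 2 (mod 203)
2^2 ≡ 2^2 = 4 ≡ 4 (mod 203)
2^4 ≡ 4^2 = 16 ≡ 16 (mod 203)
2^8 ≡ 16^2 = 256 ≡ 53 (mod 203)
2^16 ≡ 53^2 = 2809 ≡ 170 (mod 203)
2^32 ≡ 170^2 = 28900 ≡ 74 (mod 203)
2^64 ≡ 74^2 = 5476 ≡ 198 (mod 203)
2^128 ≡ 198^2 = 39204 ≡ 25 (mod 203)
202 = 128 + 64 + 8 + 2 in binary powers of 2.
So 2^202 ≡ 25 · 198 · 53 · 4 ≡ 93 (mod 203).
Since 93 ≠ 1, base 2 is a Fermat witness: 203 is composite.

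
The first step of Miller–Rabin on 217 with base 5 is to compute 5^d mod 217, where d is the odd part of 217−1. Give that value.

125

217 − 1 = 216 = 2^3 · 27, so d = 27.
5^1 ≡ 5 (mod 217)
5^2 ≡ 5^2 = 25 ≡ 25 (mod 217)
5^4 ≡ 25^2 = 625 ≡ 191 (mod 217)
5^8 ≡ 191^2 = 36481 ≡ 25 (mod 217)
5^16 ≡ 25^2 = 625 ≡ 191 (mod 217)
27 = 16 + 8 + 2 + 1 in binary powers of 2.
So 5^27 ≡ 191 · 25 · 25 · 5 ≡ 125 (mod 217).
Squaring chain: 125 → 1 → 1; never reaches −1, so base 5 is a Miller–Rabin witness that 217 is composite.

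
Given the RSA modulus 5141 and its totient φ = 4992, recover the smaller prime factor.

53

φ(n) = (p−1)(q−1) = n − (p+q) + 1, so p + q = 5141 − 4992 + 1 = 150.
p and q are the roots of t² − 150t + 5141 = 0.
Discriminant: 150² − 4·5141 = 22500 − 20564 = 1936; √1936 = 44.
q = (150 − 44)/2 = 53, p = (150 + 44)/2 = 97.
Check: 53 · 97 = 5141.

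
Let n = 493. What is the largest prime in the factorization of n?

493 = 17 · 29
29 is prime.
So 493 = 17 · 29; the largest prime factor is 29.

29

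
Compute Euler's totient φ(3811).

3672

Factor: 3811 = 37 · 103.
φ(3811) = (37−1) · (103−1) = 36 · 102 = 3672.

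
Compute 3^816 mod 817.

3^1 ≡ 3 (mod 817)
3^2 ≡ 3^2 = 9 ≡ 9 (mod 817)
3^4 ≡ 9^2 = 81 ≡ 81 (mod 817)
3^8 ≡ 81^2 = 6561 ≡ 25 (mod 817)
3^16 ≡ 25^2 = 625 ≡ 625 (mod 817)
3^32 ≡ 625^2 = 390625 ≡ 99 (mod 817)
3^64 ≡ 99^2 = 9801 ≡ 814 (mod 817)
3^128 ≡ 814^2 = 662596 ≡ 9 (mod 817)
3^256 ≡ 9^2 = 81 ≡ 81 (mod 817)
3^512 ≡ 81^2 = 6561 ≡ 25 (mod 817)
816 = 512 + 256 + 32 + 16 in binary powers of 2.
So 3^816 ≡ 25 · 81 · 99 · 625 ≡ 121 (mod 817).
Since 121 ≠ 1, base 3 is a Fermat witness: 817 is composite.

121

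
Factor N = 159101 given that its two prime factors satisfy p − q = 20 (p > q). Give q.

Since p = q + 20, we have 159101 = q(q + 20), so q² + 20q − 159101 = 0.
Discriminant: 20² + 4·159101 = 400 + 636404 = 636804; √636804 = 798.
q = (−20 + 798)/2 = 389, and p = q + 20 = 409.
Check: 389 · 409 = 159101.

389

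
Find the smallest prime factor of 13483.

13483 is odd.
Digit sum 19, not divisible by 3.
Ends in 3: not divisible by 5.
7: 13483 = 7·1926 + 1
11: 13483 = 11·1225 + 8
13: 13483 = 13·1037 + 2
17: 13483 = 17·793 + 2
19: 13483 = 19·709 + 12
23: 13483 = 23·586 + 5
29: 13483 = 29·464 + 27
31: 13483 = 31·434 + 29
37: 13483 = 37·364 + 15
41: 13483 = 41·328 + 35
43: 13483 = 43·313 + 24
47: 13483 = 47·286 + 41
53: 13483 = 53·254 + 21
59: 13483 = 59·228 + 31
61: 13483 = 61·221 + 2
67: 13483 = 67·201 + 16
71: 13483 = 71·189 + 64
73: 13483 = 73·184 + 51
79: 13483 = 79·170 + 53
83: 13483 = 83·162 + 37
89: 13483 = 89·151 + 44
97: 13483 = 97·139

97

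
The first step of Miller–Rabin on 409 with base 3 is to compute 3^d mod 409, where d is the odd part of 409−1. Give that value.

266

409 − 1 = 408 = 2^3 · 51, so d = 51.
3^1 ≡ 3 (mod 409)
3^2 ≡ 3^2 = 9 ≡ 9 (mod 409)
3^4 ≡ 9^2 = 81 ≡ 81 (mod 409)
3^8 ≡ 81^2 = 6561 ≡ 17 (mod 409)
3^16 ≡ 17^2 = 289 ≡ 289 (mod 409)
3^32 ≡ 289^2 = 83521 ≡ 85 (mod 409)
51 = 32 + 16 + 2 + 1 in binary powers of 2.
So 3^51 ≡ 85 · 289 · 9 · 3 ≡ 266 (mod 409).
Squaring chain: 266 → 408 → 1; reaches −1, so base 3 does not prove 409 composite.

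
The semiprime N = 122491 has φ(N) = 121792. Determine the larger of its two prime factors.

φ(n) = (p−1)(q−1) = n − (p+q) + 1, so p + q = 122491 − 121792 + 1 = 700.
p and q are the roots of t² − 700t + 122491 = 0.
Discriminant: 700² − 4·122491 = 490000 − 489964 = 36; √36 = 6.
q = (700 − 6)/2 = 347, p = (700 + 6)/2 = 353.
Check: 347 · 353 = 122491.

353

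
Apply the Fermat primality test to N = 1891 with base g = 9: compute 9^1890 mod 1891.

1

9^1 ≡ 9 (mod 1891)
9^2 ≡ 9^2 = 81 ≡ 81 (mod 1891)
9^4 ≡ 81^2 = 6561 ≡ 888 (mod 1891)
9^8 ≡ 888^2 = 788544 ≡ 1888 (mod 1891)
9^16 ≡ 1888^2 = 3564544 ≡ 9 (mod 1891)
9^32 ≡ 9^2 = 81 ≡ 81 (mod 1891)
9^64 ≡ 81^2 = 6561 ≡ 888 (mod 1891)
9^128 ≡ 888^2 = 788544 ≡ 1888 (mod 1891)
9^256 ≡ 1888^2 = 3564544 ≡ 9 (mod 1891)
9^512 ≡ 9^2 = 81 ≡ 81 (mod 1891)
9^1024 ≡ 81^2 = 6561 ≡ 888 (mod 1891)
1890 = 1024 + 512 + 256 + 64 + 32 + 2 in binary powers of 2.
So 9^1890 ≡ 888 · 81 · 9 · 888 · 81 · 81 ≡ 1 (mod 1891).
Since the result is 1, base 9 gives no evidence that 1891 is composite.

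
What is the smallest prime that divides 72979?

19

72979 is odd.
Digit sum 34, not divisible by 3.
Ends in 9: not divisible by 5.
7: 72979 = 7·10425 + 4
11: 72979 = 11·6634 + 5
13: 72979 = 13·5613 + 10
17: 72979 = 17·4292 + 15
19: 72979 = 19·3841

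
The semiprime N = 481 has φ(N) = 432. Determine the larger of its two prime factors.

37

φ(n) = (p−1)(q−1) = n − (p+q) + 1, so p + q = 481 − 432 + 1 = 50.
p and q are the roots of t² − 50t + 481 = 0.
Discriminant: 50² − 4·481 = 2500 − 1924 = 576; √576 = 24.
q = (50 − 24)/2 = 13, p = (50 + 24)/2 = 37.
Check: 13 · 37 = 481.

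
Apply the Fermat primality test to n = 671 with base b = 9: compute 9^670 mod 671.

1

9^1 ≡ 9 (mod 671)
9^2 ≡ 9^2 = 81 ≡ 81 (mod 671)
9^4 ≡ 81^2 = 6561 ≡ 522 (mod 671)
9^8 ≡ 522^2 = 272484 ≡ 58 (mod 671)
9^16 ≡ 58^2 = 3364 ≡ 9 (mod 671)
9^32 ≡ 9^2 = 81 ≡ 81 (mod 671)
9^64 ≡ 81^2 = 6561 ≡ 522 (mod 671)
9^128 ≡ 522^2 = 272484 ≡ 58 (mod 671)
9^256 ≡ 58^2 = 3364 ≡ 9 (mod 671)
9^512 ≡ 9^2 = 81 ≡ 81 (mod 671)
670 = 512 + 128 + 16 + 8 + 4 + 2 in binary powers of 2.
So 9^670 ≡ 81 · 58 · 9 · 58 · 522 · 81 ≡ 1 (mod 671).
Since the result is 1, base 9 gives no evidence that 671 is composite.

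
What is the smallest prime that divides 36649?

67

36649 is odd.
Digit sum 28, not divisible by 3.
Ends in 9: not divisible by 5.
7: 36649 = 7·5235 + 4
11: 36649 = 11·3331 + 8
13: 36649 = 13·2819 + 2
17: 36649 = 17·2155 + 14
19: 36649 = 19·1928 + 17
23: 36649 = 23·1593 + 10
29: 36649 = 29·1263 + 22
31: 36649 = 31·1182 + 7
37: 36649 = 37·990 + 19
41: 36649 = 41·893 + 36
43: 36649 = 43·852 + 13
47: 36649 = 47·779 + 36
53: 36649 = 53·691 + 26
59: 36649 = 59·621 + 10
61: 36649 = 61·600 + 49
67: 36649 = 67·547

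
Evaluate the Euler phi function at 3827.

Factor: 3827 = 43 · 89.
φ(3827) = (43−1) · (89−1) = 42 · 88 = 3696.

3696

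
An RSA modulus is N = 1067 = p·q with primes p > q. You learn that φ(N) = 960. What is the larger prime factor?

97

φ(n) = (p−1)(q−1) = n − (p+q) + 1, so p + q = 1067 − 960 + 1 = 108.
p and q are the roots of t² − 108t + 1067 = 0.
Discriminant: 108² − 4·1067 = 11664 − 4268 = 7396; √7396 = 86.
q = (108 − 86)/2 = 11, p = (108 + 86)/2 = 97.
Check: 11 · 97 = 1067.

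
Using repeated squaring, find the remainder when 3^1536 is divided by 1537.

256

3^1 ≡ 3 (mod 1537)
3^2 ≡ 3^2 = 9 ≡ 9 (mod 1537)
3^4 ≡ 9^2 = 81 ≡ 81 (mod 1537)
3^8 ≡ 81^2 = 6561 ≡ 413 (mod 1537)
3^16 ≡ 413^2 = 170569 ≡ 1499 (mod 1537)
3^32 ≡ 1499^2 = 2247001 ≡ 1444 (mod 1537)
3^64 ≡ 1444^2 = 2085136 ≡ 964 (mod 1537)
3^128 ≡ 964^2 = 929296 ≡ 948 (mod 1537)
3^256 ≡ 948^2 = 898704 ≡ 1096 (mod 1537)
3^512 ≡ 1096^2 = 1201216 ≡ 819 (mod 1537)
3^1024 ≡ 819^2 = 670761 ≡ 629 (mod 1537)
1536 = 1024 + 512 in binary powers of 2.
So 3^1536 ≡ 629 · 819 ≡ 256 (mod 1537).
Since 256 ≠ 1, base 3 is a Fermat witness: 1537 is composite.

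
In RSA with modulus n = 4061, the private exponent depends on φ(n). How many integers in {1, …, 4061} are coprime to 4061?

Factor: 4061 = 31 · 131.
φ(4061) = (31−1) · (131−1) = 30 · 130 = 3900.

3900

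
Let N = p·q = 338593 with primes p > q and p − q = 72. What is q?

547

Since p = q + 72, we have 338593 = q(q + 72), so q² + 72q − 338593 = 0.
Discriminant: 72² + 4·338593 = 5184 + 1354372 = 1359556; √1359556 = 1166.
q = (−72 + 1166)/2 = 547, and p = q + 72 = 619.
Check: 547 · 619 = 338593.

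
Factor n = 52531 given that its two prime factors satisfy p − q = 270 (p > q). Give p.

Since p = q + 270, we have 52531 = q(q + 270), so q² + 270q − 52531 = 0.
Discriminant: 270² + 4·52531 = 72900 + 210124 = 283024; √283024 = 532.
q = (−270 + 532)/2 = 131, and p = q + 270 = 401.
Check: 131 · 401 = 52531.

401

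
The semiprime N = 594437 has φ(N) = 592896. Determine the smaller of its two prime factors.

769

φ(n) = (p−1)(q−1) = n − (p+q) + 1, so p + q = 594437 − 592896 + 1 = 1542.
p and q are the roots of t² − 1542t + 594437 = 0.
Discriminant: 1542² − 4·594437 = 2377764 − 2377748 = 16; √16 = 4.
q = (1542 − 4)/2 = 769, p = (1542 + 4)/2 = 773.
Check: 769 · 773 = 594437.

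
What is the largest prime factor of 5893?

83

5893 = 71 · 83
83 is prime.
So 5893 = 71 · 83; the largest prime factor is 83.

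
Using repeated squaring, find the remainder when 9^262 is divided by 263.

1

9^1 ≡ 9 (mod 263)
9^2 ≡ 9^2 = 81 ≡ 81 (mod 263)
9^4 ≡ 81^2 = 6561 ≡ 249 (mod 263)
9^8 ≡ 249^2 = 62001 ≡ 196 (mod 263)
9^16 ≡ 196^2 = 38416 ≡ 18 (mod 263)
9^32 ≡ 18^2 = 324 ≡ 61 (mod 263)
9^64 ≡ 61^2 = 3721 ≡ 39 (mod 263)
9^128 ≡ 39^2 = 1521 ≡ 206 (mod 263)
9^256 ≡ 206^2 = 42436 ≡ 93 (mod 263)
262 = 256 + 4 + 2 in binary powers of 2.
So 9^262 ≡ 93 · 249 · 81 ≡ 1 (mod 263).
Since the result is 1, base 9 gives no evidence that 263 is composite.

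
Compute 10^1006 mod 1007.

42

10^1 ≡ 10 (mod 1007)
10^2 ≡ 10^2 = 100 ≡ 100 (mod 1007)
10^4 ≡ 100^2 = 10000 ≡ 937 (mod 1007)
10^8 ≡ 937^2 = 877969 ≡ 872 (mod 1007)
10^16 ≡ 872^2 = 760384 ≡ 99 (mod 1007)
10^32 ≡ 99^2 = 9801 ≡ 738 (mod 1007)
10^64 ≡ 738^2 = 544644 ≡ 864 (mod 1007)
10^128 ≡ 864^2 = 746496 ≡ 309 (mod 1007)
10^256 ≡ 309^2 = 95481 ≡ 823 (mod 1007)
10^512 ≡ 823^2 = 677329 ≡ 625 (mod 1007)
1006 = 512 + 256 + 128 + 64 + 32 + 8 + 4 + 2 in binary powers of 2.
So 10^1006 ≡ 625 · 823 · 309 · 864 · 738 · 872 · 937 · 100 ≡ 42 (mod 1007).
Since 42 ≠ 1, base 10 is a Fermat witness: 1007 is composite.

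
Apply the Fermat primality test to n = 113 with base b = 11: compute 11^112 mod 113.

1

11^1 ≡ 11 (mod 113)
11^2 ≡ 11^2 = 121 ≡ 8 (mod 113)
11^4 ≡ 8^2 = 64 ≡ 64 (mod 113)
11^8 ≡ 64^2 = 4096 ≡ 28 (mod 113)
11^16 ≡ 28^2 = 784 ≡ 106 (mod 113)
11^32 ≡ 106^2 = 11236 ≡ 49 (mod 113)
11^64 ≡ 49^2 = 2401 ≡ 28 (mod 113)
112 = 64 + 32 + 16 in binary powers of 2.
So 11^112 ≡ 28 · 49 · 106 ≡ 1 (mod 113).
Since the result is 1, base 11 gives no evidence that 113 is composite.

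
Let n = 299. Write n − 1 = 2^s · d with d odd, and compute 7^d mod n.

180

299 − 1 = 298 = 2^1 · 149, so d = 149.
7^1 ≡ 7 (mod 299)
7^2 ≡ 7^2 = 49 ≡ 49 (mod 299)
7^4 ≡ 49^2 = 2401 ≡ 9 (mod 299)
7^8 ≡ 9^2 = 81 ≡ 81 (mod 299)
7^16 ≡ 81^2 = 6561 ≡ 282 (mod 299)
7^32 ≡ 282^2 = 79524 ≡ 289 (mod 299)
7^64 ≡ 289^2 = 83521 ≡ 100 (mod 299)
7^128 ≡ 100^2 = 10000 ≡ 133 (mod 299)
149 = 128 + 16 + 4 + 1 in binary powers of 2.
So 7^149 ≡ 133 · 282 · 9 · 7 ≡ 180 (mod 299).
Squaring chain: 180; never reaches −1, so base 7 is a Miller–Rabin witness that 299 is composite.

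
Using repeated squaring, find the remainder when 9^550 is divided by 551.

123

9^1 ≡ 9 (mod 551)
9^2 ≡ 9^2 = 81 ≡ 81 (mod 551)
9^4 ≡ 81^2 = 6561 ≡ 500 (mod 551)
9^8 ≡ 500^2 = 250000 ≡ 397 (mod 551)
9^16 ≡ 397^2 = 157609 ≡ 23 (mod 551)
9^32 ≡ 23^2 = 529 ≡ 529 (mod 551)
9^64 ≡ 529^2 = 279841 ≡ 484 (mod 551)
9^128 ≡ 484^2 = 234256 ≡ 81 (mod 551)
9^256 ≡ 81^2 = 6561 ≡ 500 (mod 551)
9^512 ≡ 500^2 = 250000 ≡ 397 (mod 551)
550 = 512 + 32 + 4 + 2 in binary powers of 2.
So 9^550 ≡ 397 · 529 · 500 · 81 ≡ 123 (mod 551).
Since 123 ≠ 1, base 9 is a Fermat witness: 551 is composite.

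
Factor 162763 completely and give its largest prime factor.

83

162763 = 37 · 4399
4399 = 53 · 83
83 is prime.
So 162763 = 37 · 53 · 83; the largest prime factor is 83.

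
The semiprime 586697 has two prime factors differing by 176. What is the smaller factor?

Since p = q + 176, we have 586697 = q(q + 176), so q² + 176q − 586697 = 0.
Discriminant: 176² + 4·586697 = 30976 + 2346788 = 2377764; √2377764 = 1542.
q = (−176 + 1542)/2 = 683, and p = q + 176 = 859.
Check: 683 · 859 = 586697.

683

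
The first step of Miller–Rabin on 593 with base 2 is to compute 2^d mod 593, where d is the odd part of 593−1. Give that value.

516

593 − 1 = 592 = 2^4 · 37, so d = 37.
2^1 ≡ 2 (mod 593)
2^2 ≡ 2^2 = 4 ≡ 4 (mod 593)
2^4 ≡ 4^2 = 16 ≡ 16 (mod 593)
2^8 ≡ 16^2 = 256 ≡ 256 (mod 593)
2^16 ≡ 256^2 = 65536 ≡ 306 (mod 593)
2^32 ≡ 306^2 = 93636 ≡ 535 (mod 593)
37 = 32 + 4 + 1 in binary powers of 2.
So 2^37 ≡ 535 · 16 · 2 ≡ 516 (mod 593).
Squaring chain: 516 → 592 → 1 → 1; reaches −1, so base 2 does not prove 593 composite.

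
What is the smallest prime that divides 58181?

73

58181 is odd.
Digit sum 23, not divisible by 3.
Ends in 1: not divisible by 5.
7: 58181 = 7·8311 + 4
11: 58181 = 11·5289 + 2
13: 58181 = 13·4475 + 6
17: 58181 = 17·3422 + 7
19: 58181 = 19·3062 + 3
23: 58181 = 23·2529 + 14
29: 58181 = 29·2006 + 7
31: 58181 = 31·1876 + 25
37: 58181 = 37·1572 + 17
41: 58181 = 41·1419 + 2
43: 58181 = 43·1353 + 2
47: 58181 = 47·1237 + 42
53: 58181 = 53·1097 + 40
59: 58181 = 59·986 + 7
61: 58181 = 61·953 + 48
67: 58181 = 67·868 + 25
71: 58181 = 71·819 + 32
73: 58181 = 73·797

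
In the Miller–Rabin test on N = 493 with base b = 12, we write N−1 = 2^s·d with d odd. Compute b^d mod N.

278

493 − 1 = 492 = 2^2 · 123, so d = 123.
12^1 ≡ 12 (mod 493)
12^2 ≡ 12^2 = 144 ≡ 144 (mod 493)
12^4 ≡ 144^2 = 20736 ≡ 30 (mod 493)
12^8 ≡ 30^2 = 900 ≡ 407 (mod 493)
12^16 ≡ 407^2 = 165649 ≡ 1 (mod 493)
12^32 ≡ 1^2 = 1 ≡ 1 (mod 493)
12^64 ≡ 1^2 = 1 ≡ 1 (mod 493)
123 = 64 + 32 + 16 + 8 + 2 + 1 in binary powers of 2.
So 12^123 ≡ 1 · 1 · 1 · 407 · 144 · 12 ≡ 278 (mod 493).
Squaring chain: 278 → 376; never reaches −1, so base 12 is a Miller–Rabin witness that 493 is composite.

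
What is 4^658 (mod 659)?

4^1 ≡ 4 (mod 659)
4^2 ≡ 4^2 = 16 ≡ 16 (mod 659)
4^4 ≡ 16^2 = 256 ≡ 256 (mod 659)
4^8 ≡ 256^2 = 65536 ≡ 295 (mod 659)
4^16 ≡ 295^2 = 87025 ≡ 37 (mod 659)
4^32 ≡ 37^2 = 1369 ≡ 51 (mod 659)
4^64 ≡ 51^2 = 2601 ≡ 624 (mod 659)
4^128 ≡ 624^2 = 389376 ≡ 566 (mod 659)
4^256 ≡ 566^2 = 320356 ≡ 82 (mod 659)
4^512 ≡ 82^2 = 6724 ≡ 134 (mod 659)
658 = 512 + 128 + 16 + 2 in binary powers of 2.
So 4^658 ≡ 134 · 566 · 37 · 16 ≡ 1 (mod 659).
Since the result is 1, base 4 gives no evidence that 659 is composite.

1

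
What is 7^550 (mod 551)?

197

7^1 ≡ 7 (mod 551)
7^2 ≡ 7^2 = 49 ≡ 49 (mod 551)
7^4 ≡ 49^2 = 2401 ≡ 197 (mod 551)
7^8 ≡ 197^2 = 38809 ≡ 239 (mod 551)
7^16 ≡ 239^2 = 57121 ≡ 368 (mod 551)
7^32 ≡ 368^2 = 135424 ≡ 429 (mod 551)
7^64 ≡ 429^2 = 184041 ≡ 7 (mod 551)
7^128 ≡ 7^2 = 49 ≡ 49 (mod 551)
7^256 ≡ 49^2 = 2401 ≡ 197 (mod 551)
7^512 ≡ 197^2 = 38809 ≡ 239 (mod 551)
550 = 512 + 32 + 4 + 2 in binary powers of 2.
So 7^550 ≡ 239 · 429 · 197 · 49 ≡ 197 (mod 551).
Since 197 ≠ 1, base 7 is a Fermat witness: 551 is composite.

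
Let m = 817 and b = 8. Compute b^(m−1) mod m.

742

8^1 ≡ 8 (mod 817)
8^2 ≡ 8^2 = 64 ≡ 64 (mod 817)
8^4 ≡ 64^2 = 4096 ≡ 11 (mod 817)
8^8 ≡ 11^2 = 121 ≡ 121 (mod 817)
8^16 ≡ 121^2 = 14641 ≡ 752 (mod 817)
8^32 ≡ 752^2 = 565504 ≡ 140 (mod 817)
8^64 ≡ 140^2 = 19600 ≡ 809 (mod 817)
8^128 ≡ 809^2 = 654481 ≡ 64 (mod 817)
8^256 ≡ 64^2 = 4096 ≡ 11 (mod 817)
8^512 ≡ 11^2 = 121 ≡ 121 (mod 817)
816 = 512 + 256 + 32 + 16 in binary powers of 2.
So 8^816 ≡ 121 · 11 · 140 · 752 ≡ 742 (mod 817).
Since 742 ≠ 1, base 8 is a Fermat witness: 817 is composite.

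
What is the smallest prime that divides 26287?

97

26287 is odd.
Digit sum 25, not divisible by 3.
Ends in 7: not divisible by 5.
7: 26287 = 7·3755 + 2
11: 26287 = 11·2389 + 8
13: 26287 = 13·2022 + 1
17: 26287 = 17·1546 + 5
19: 26287 = 19·1383 + 10
23: 26287 = 23·1142 + 21
29: 26287 = 29·906 + 13
31: 26287 = 31·847 + 30
37: 26287 = 37·710 + 17
41: 26287 = 41·641 + 6
43: 26287 = 43·611 + 14
47: 26287 = 47·559 + 14
53: 26287 = 53·495 + 52
59: 26287 = 59·445 + 32
61: 26287 = 61·430 + 57
67: 26287 = 67·392 + 23
71: 26287 = 71·370 + 17
73: 26287 = 73·360 + 7
79: 26287 = 79·332 + 59
83: 26287 = 83·316 + 59
89: 26287 = 89·295 + 32
97: 26287 = 97·271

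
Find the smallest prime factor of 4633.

4633 is odd.
Digit sum 16, not divisible by 3.
Ends in 3: not divisible by 5.
7: 4633 = 7·661 + 6
11: 4633 = 11·421 + 2
13: 4633 = 13·356 + 5
17: 4633 = 17·272 + 9
19: 4633 = 19·243 + 16
23: 4633 = 23·201 + 10
29: 4633 = 29·159 + 22
31: 4633 = 31·149 + 14
37: 4633 = 37·125 + 8
41: 4633 = 41·113

41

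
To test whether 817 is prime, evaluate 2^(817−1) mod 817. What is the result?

102

2^1 ≡ 2 (mod 817)
2^2 ≡ 2^2 = 4 ≡ 4 (mod 817)
2^4 ≡ 4^2 = 16 ≡ 16 (mod 817)
2^8 ≡ 16^2 = 256 ≡ 256 (mod 817)
2^16 ≡ 256^2 = 65536 ≡ 176 (mod 817)
2^32 ≡ 176^2 = 30976 ≡ 747 (mod 817)
2^64 ≡ 747^2 = 558009 ≡ 815 (mod 817)
2^128 ≡ 815^2 = 664225 ≡ 4 (mod 817)
2^256 ≡ 4^2 = 16 ≡ 16 (mod 817)
2^512 ≡ 16^2 = 256 ≡ 256 (mod 817)
816 = 512 + 256 + 32 + 16 in binary powers of 2.
So 2^816 ≡ 256 · 16 · 747 · 176 ≡ 102 (mod 817).
Since 102 ≠ 1, base 2 is a Fermat witness: 817 is composite.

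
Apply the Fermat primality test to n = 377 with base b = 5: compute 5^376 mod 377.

326

5^1 ≡ 5 (mod 377)
5^2 ≡ 5^2 = 25 ≡ 25 (mod 377)
5^4 ≡ 25^2 = 625 ≡ 248 (mod 377)
5^8 ≡ 248^2 = 61504 ≡ 53 (mod 377)
5^16 ≡ 53^2 = 2809 ≡ 170 (mod 377)
5^32 ≡ 170^2 = 28900 ≡ 248 (mod 377)
5^64 ≡ 248^2 = 61504 ≡ 53 (mod 377)
5^128 ≡ 53^2 = 2809 ≡ 170 (mod 377)
5^256 ≡ 170^2 = 28900 ≡ 248 (mod 377)
376 = 256 + 64 + 32 + 16 + 8 in binary powers of 2.
So 5^376 ≡ 248 · 53 · 248 · 170 · 53 ≡ 326 (mod 377).
Since 326 ≠ 1, base 5 is a Fermat witness: 377 is composite.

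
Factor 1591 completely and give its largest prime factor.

1591 = 37 · 43
43 is prime.
So 1591 = 37 · 43; the largest prime factor is 43.

43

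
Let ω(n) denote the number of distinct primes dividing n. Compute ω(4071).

4071 = 3 · 1357
1357 = 23 · 59
4071 = 3 · 23 · 59, which has 3 distinct prime factors.

3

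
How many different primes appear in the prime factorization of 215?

215 = 5 · 43
215 = 5 · 43, which has 2 distinct prime factors.

2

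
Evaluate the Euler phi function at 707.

Factor: 707 = 7 · 101.
φ(707) = (7−1) · (101−1) = 6 · 100 = 600.

600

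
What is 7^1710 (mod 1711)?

7^1 ≡ 7 (mod 1711)
7^2 ≡ 7^2 = 49 ≡ 49 (mod 1711)
7^4 ≡ 49^2 = 2401 ≡ 690 (mod 1711)
7^8 ≡ 690^2 = 476100 ≡ 442 (mod 1711)
7^16 ≡ 442^2 = 195364 ≡ 310 (mod 1711)
7^32 ≡ 310^2 = 96100 ≡ 284 (mod 1711)
7^64 ≡ 284^2 = 80656 ≡ 239 (mod 1711)
7^128 ≡ 239^2 = 57121 ≡ 658 (mod 1711)
7^256 ≡ 658^2 = 432964 ≡ 81 (mod 1711)
7^512 ≡ 81^2 = 6561 ≡ 1428 (mod 1711)
7^1024 ≡ 1428^2 = 2039184 ≡ 1383 (mod 1711)
1710 = 1024 + 512 + 128 + 32 + 8 + 4 + 2 in binary powers of 2.
So 7^1710 ≡ 1383 · 1428 · 658 · 284 · 442 · 690 · 49 ≡ 194 (mod 1711).
Since 194 ≠ 1, base 7 is a Fermat witness: 1711 is composite.

194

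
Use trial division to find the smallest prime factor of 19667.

19667 is odd.
Digit sum 29, not divisible by 3.
Ends in 7: not divisible by 5.
7: 19667 = 7·2809 + 4
11: 19667 = 11·1787 + 10
13: 19667 = 13·1512 + 11
17: 19667 = 17·1156 + 15
19: 19667 = 19·1035 + 2
23: 19667 = 23·855 + 2
29: 19667 = 29·678 + 5
31: 19667 = 31·634 + 13
37: 19667 = 37·531 + 20
41: 19667 = 41·479 + 28
43: 19667 = 43·457 + 16
47: 19667 = 47·418 + 21
53: 19667 = 53·371 + 4
59: 19667 = 59·333 + 20
61: 19667 = 61·322 + 25
67: 19667 = 67·293 + 36
71: 19667 = 71·277

71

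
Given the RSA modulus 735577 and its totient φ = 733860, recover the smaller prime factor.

φ(n) = (p−1)(q−1) = n − (p+q) + 1, so p + q = 735577 − 733860 + 1 = 1718.
p and q are the roots of t² − 1718t + 735577 = 0.
Discriminant: 1718² − 4·735577 = 2951524 − 2942308 = 9216; √9216 = 96.
q = (1718 − 96)/2 = 811, p = (1718 + 96)/2 = 907.
Check: 811 · 907 = 735577.

811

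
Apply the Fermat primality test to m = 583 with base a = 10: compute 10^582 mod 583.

10^1 ≡ 10 (mod 583)
10^2 ≡ 10^2 = 100 ≡ 100 (mod 583)
10^4 ≡ 100^2 = 10000 ≡ 89 (mod 583)
10^8 ≡ 89^2 = 7921 ≡ 342 (mod 583)
10^16 ≡ 342^2 = 116964 ≡ 364 (mod 583)
10^32 ≡ 364^2 = 132496 ≡ 155 (mod 583)
10^64 ≡ 155^2 = 24025 ≡ 122 (mod 583)
10^128 ≡ 122^2 = 14884 ≡ 309 (mod 583)
10^256 ≡ 309^2 = 95481 ≡ 452 (mod 583)
10^512 ≡ 452^2 = 204304 ≡ 254 (mod 583)
582 = 512 + 64 + 4 + 2 in binary powers of 2.
So 10^582 ≡ 254 · 122 · 89 · 100 ≡ 386 (mod 583).
Since 386 ≠ 1, base 10 is a Fermat witness: 583 is composite.

386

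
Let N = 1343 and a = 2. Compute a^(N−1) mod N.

2^1 ≡ 2 (mod 1343)
2^2 ≡ 2^2 = 4 ≡ 4 (mod 1343)
2^4 ≡ 4^2 = 16 ≡ 16 (mod 1343)
2^8 ≡ 16^2 = 256 ≡ 256 (mod 1343)
2^16 ≡ 256^2 = 65536 ≡ 1072 (mod 1343)
2^32 ≡ 1072^2 = 1149184 ≡ 919 (mod 1343)
2^64 ≡ 919^2 = 844561 ≡ 1157 (mod 1343)
2^128 ≡ 1157^2 = 1338649 ≡ 1021 (mod 1343)
2^256 ≡ 1021^2 = 1042441 ≡ 273 (mod 1343)
2^512 ≡ 273^2 = 74529 ≡ 664 (mod 1343)
2^1024 ≡ 664^2 = 440896 ≡ 392 (mod 1343)
1342 = 1024 + 256 + 32 + 16 + 8 + 4 + 2 in binary powers of 2.
So 2^1342 ≡ 392 · 273 · 919 · 1072 · 256 · 16 · 4 ≡ 914 (mod 1343).
Since 914 ≠ 1, base 2 is a Fermat witness: 1343 is composite.

914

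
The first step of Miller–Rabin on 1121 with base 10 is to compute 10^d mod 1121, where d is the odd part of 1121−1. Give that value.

1121 − 1 = 1120 = 2^5 · 35, so d = 35.
10^1 ≡ 10 (mod 1121)
10^2 ≡ 10^2 = 100 ≡ 100 (mod 1121)
10^4 ≡ 100^2 = 10000 ≡ 1032 (mod 1121)
10^8 ≡ 1032^2 = 1065024 ≡ 74 (mod 1121)
10^16 ≡ 74^2 = 5476 ≡ 992 (mod 1121)
10^32 ≡ 992^2 = 984064 ≡ 947 (mod 1121)
35 = 32 + 2 + 1 in binary powers of 2.
So 10^35 ≡ 947 · 100 · 10 ≡ 876 (mod 1121).
Squaring chain: 876 → 612 → 130 → 85 → 499; never reaches −1, so base 10 is a Miller–Rabin witness that 1121 is composite.

876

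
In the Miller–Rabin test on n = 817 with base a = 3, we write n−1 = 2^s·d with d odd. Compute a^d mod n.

817 − 1 = 816 = 2^4 · 51, so d = 51.
3^1 ≡ 3 (mod 817)
3^2 ≡ 3^2 = 9 ≡ 9 (mod 817)
3^4 ≡ 9^2 = 81 ≡ 81 (mod 817)
3^8 ≡ 81^2 = 6561 ≡ 25 (mod 817)
3^16 ≡ 25^2 = 625 ≡ 625 (mod 817)
3^32 ≡ 625^2 = 390625 ≡ 99 (mod 817)
51 = 32 + 16 + 2 + 1 in binary powers of 2.
So 3^51 ≡ 99 · 625 · 9 · 3 ≡ 677 (mod 817).
Squaring chain: 677 → 809 → 64 → 11; never reaches −1, so base 3 is a Miller–Rabin witness that 817 is composite.

677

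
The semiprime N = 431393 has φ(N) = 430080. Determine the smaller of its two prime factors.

641

φ(n) = (p−1)(q−1) = n − (p+q) + 1, so p + q = 431393 − 430080 + 1 = 1314.
p and q are the roots of t² − 1314t + 431393 = 0.
Discriminant: 1314² − 4·431393 = 1726596 − 1725572 = 1024; √1024 = 32.
q = (1314 − 32)/2 = 641, p = (1314 + 32)/2 = 673.
Check: 641 · 673 = 431393.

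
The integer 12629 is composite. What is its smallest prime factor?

73

12629 is odd.
Digit sum 20, not divisible by 3.
Ends in 9: not divisible by 5.
7: 12629 = 7·1804 + 1
11: 12629 = 11·1148 + 1
13: 12629 = 13·971 + 6
17: 12629 = 17·742 + 15
19: 12629 = 19·664 + 13
23: 12629 = 23·549 + 2
29: 12629 = 29·435 + 14
31: 12629 = 31·407 + 12
37: 12629 = 37·341 + 12
41: 12629 = 41·308 + 1
43: 12629 = 43·293 + 30
47: 12629 = 47·268 + 33
53: 12629 = 53·238 + 15
59: 12629 = 59·214 + 3
61: 12629 = 61·207 + 2
67: 12629 = 67·188 + 33
71: 12629 = 71·177 + 62
73: 12629 = 73·173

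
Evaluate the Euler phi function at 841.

812

Factor: 841 = 29^2.
φ(841) = 29^1·(29−1) = 812.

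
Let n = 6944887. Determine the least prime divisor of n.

6944887 is odd.
Digit sum 46, not divisible by 3.
Ends in 7: not divisible by 5.
7: 6944887 = 7·992126 + 5
11: 6944887 = 11·631353 + 4
13: 6944887 = 13·534222 + 1
17: 6944887 = 17·408522 + 13
19: 6944887 = 19·365520 + 7
23: 6944887 = 23·301951 + 14
29: 6944887 = 29·239478 + 25
31: 6944887 = 31·224028 + 19
37: 6944887 = 37·187699 + 24
41: 6944887 = 41·169387 + 20
43: 6944887 = 43·161509

43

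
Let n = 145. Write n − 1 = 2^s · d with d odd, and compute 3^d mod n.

145 − 1 = 144 = 2^4 · 9, so d = 9.
3^1 ≡ 3 (mod 145)
3^2 ≡ 3^2 = 9 ≡ 9 (mod 145)
3^4 ≡ 9^2 = 81 ≡ 81 (mod 145)
3^8 ≡ 81^2 = 6561 ≡ 36 (mod 145)
9 = 8 + 1 in binary powers of 2.
So 3^9 ≡ 36 · 3 ≡ 108 (mod 145).
Squaring chain: 108 → 64 → 36 → 136; never reaches −1, so base 3 is a Miller–Rabin witness that 145 is composite.

108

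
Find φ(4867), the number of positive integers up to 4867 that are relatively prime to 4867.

4680

Factor: 4867 = 31 · 157.
φ(4867) = (31−1) · (157−1) = 30 · 156 = 4680.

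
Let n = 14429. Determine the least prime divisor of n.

47

14429 is odd.
Digit sum 20, not divisible by 3.
Ends in 9: not divisible by 5.
7: 14429 = 7·2061 + 2
11: 14429 = 11·1311 + 8
13: 14429 = 13·1109 + 12
17: 14429 = 17·848 + 13
19: 14429 = 19·759 + 8
23: 14429 = 23·627 + 8
29: 14429 = 29·497 + 16
31: 14429 = 31·465 + 14
37: 14429 = 37·389 + 36
41: 14429 = 41·351 + 38
43: 14429 = 43·335 + 24
47: 14429 = 47·307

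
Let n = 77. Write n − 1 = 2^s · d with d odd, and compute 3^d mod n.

77 − 1 = 76 = 2^2 · 19, so d = 19.
3^1 ≡ 3 (mod 77)
3^2 ≡ 3^2 = 9 ≡ 9 (mod 77)
3^4 ≡ 9^2 = 81 ≡ 4 (mod 77)
3^8 ≡ 4^2 = 16 ≡ 16 (mod 77)
3^16 ≡ 16^2 = 256 ≡ 25 (mod 77)
19 = 16 + 2 + 1 in binary powers of 2.
So 3^19 ≡ 25 · 9 · 3 ≡ 59 (mod 77).
Squaring chain: 59 → 16; never reaches −1, so base 3 is a Miller–Rabin witness that 77 is composite.

59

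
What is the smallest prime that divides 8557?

43

8557 is odd.
Digit sum 25, not divisible by 3.
Ends in 7: not divisible by 5.
7: 8557 = 7·1222 + 3
11: 8557 = 11·777 + 10
13: 8557 = 13·658 + 3
17: 8557 = 17·503 + 6
19: 8557 = 19·450 + 7
23: 8557 = 23·372 + 1
29: 8557 = 29·295 + 2
31: 8557 = 31·276 + 1
37: 8557 = 37·231 + 10
41: 8557 = 41·208 + 29
43: 8557 = 43·199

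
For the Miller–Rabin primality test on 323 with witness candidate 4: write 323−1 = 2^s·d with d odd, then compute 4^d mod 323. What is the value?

323 − 1 = 322 = 2^1 · 161, so d = 161.
4^1 ≡ 4 (mod 323)
4^2 ≡ 4^2 = 16 ≡ 16 (mod 323)
4^4 ≡ 16^2 = 256 ≡ 256 (mod 323)
4^8 ≡ 256^2 = 65536 ≡ 290 (mod 323)
4^16 ≡ 290^2 = 84100 ≡ 120 (mod 323)
4^32 ≡ 120^2 = 14400 ≡ 188 (mod 323)
4^64 ≡ 188^2 = 35344 ≡ 137 (mod 323)
4^128 ≡ 137^2 = 18769 ≡ 35 (mod 323)
161 = 128 + 32 + 1 in binary powers of 2.
So 4^161 ≡ 35 · 188 · 4 ≡ 157 (mod 323).
Squaring chain: 157; never reaches −1, so base 4 is a Miller–Rabin witness that 323 is composite.

157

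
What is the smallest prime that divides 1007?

19

1007 is odd.
Digit sum 8, not divisible by 3.
Ends in 7: not divisible by 5.
7: 1007 = 7·143 + 6
11: 1007 = 11·91 + 6
13: 1007 = 13·77 + 6
17: 1007 = 17·59 + 4
19: 1007 = 19·53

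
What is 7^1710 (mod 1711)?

7^1 ≡ 7 (mod 1711)
7^2 ≡ 7^2 = 49 ≡ 49 (mod 1711)
7^4 ≡ 49^2 = 2401 ≡ 690 (mod 1711)
7^8 ≡ 690^2 = 476100 ≡ 442 (mod 1711)
7^16 ≡ 442^2 = 195364 ≡ 310 (mod 1711)
7^32 ≡ 310^2 = 96100 ≡ 284 (mod 1711)
7^64 ≡ 284^2 = 80656 ≡ 239 (mod 1711)
7^128 ≡ 239^2 = 57121 ≡ 658 (mod 1711)
7^256 ≡ 658^2 = 432964 ≡ 81 (mod 1711)
7^512 ≡ 81^2 = 6561 ≡ 1428 (mod 1711)
7^1024 ≡ 1428^2 = 2039184 ≡ 1383 (mod 1711)
1710 = 1024 + 512 + 128 + 32 + 8 + 4 + 2 in binary powers of 2.
So 7^1710 ≡ 1383 · 1428 · 658 · 284 · 442 · 690 · 49 ≡ 194 (mod 1711).
Since 194 ≠ 1, base 7 is a Fermat witness: 1711 is composite.

194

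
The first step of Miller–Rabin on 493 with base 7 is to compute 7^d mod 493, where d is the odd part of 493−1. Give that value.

371

493 − 1 = 492 = 2^2 · 123, so d = 123.
7^1 ≡ 7 (mod 493)
7^2 ≡ 7^2 = 49 ≡ 49 (mod 493)
7^4 ≡ 49^2 = 2401 ≡ 429 (mod 493)
7^8 ≡ 429^2 = 184041 ≡ 152 (mod 493)
7^16 ≡ 152^2 = 23104 ≡ 426 (mod 493)
7^32 ≡ 426^2 = 181476 ≡ 52 (mod 493)
7^64 ≡ 52^2 = 2704 ≡ 239 (mod 493)
123 = 64 + 32 + 16 + 8 + 2 + 1 in binary powers of 2.
So 7^123 ≡ 239 · 52 · 426 · 152 · 49 · 7 ≡ 371 (mod 493).
Squaring chain: 371 → 94; never reaches −1, so base 7 is a Miller–Rabin witness that 493 is composite.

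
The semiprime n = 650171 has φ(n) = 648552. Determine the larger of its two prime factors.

φ(n) = (p−1)(q−1) = n − (p+q) + 1, so p + q = 650171 − 648552 + 1 = 1620.
p and q are the roots of t² − 1620t + 650171 = 0.
Discriminant: 1620² − 4·650171 = 2624400 − 2600684 = 23716; √23716 = 154.
q = (1620 − 154)/2 = 733, p = (1620 + 154)/2 = 887.
Check: 733 · 887 = 650171.

887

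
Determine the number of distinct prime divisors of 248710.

248710 = 2 · 124355
124355 = 5 · 24871
24871 = 7 · 3553
3553 = 11 · 323
323 = 17 · 19
248710 = 2 · 5 · 7 · 11 · 17 · 19, which has 6 distinct prime factors.

6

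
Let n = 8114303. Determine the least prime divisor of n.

67

8114303 is odd.
Digit sum 20, not divisible by 3.
Ends in 3: not divisible by 5.
7: 8114303 = 7·1159186 + 1
11: 8114303 = 11·737663 + 10
13: 8114303 = 13·624177 + 2
17: 8114303 = 17·477311 + 16
19: 8114303 = 19·427068 + 11
23: 8114303 = 23·352795 + 18
29: 8114303 = 29·279803 + 16
31: 8114303 = 31·261751 + 22
37: 8114303 = 37·219305 + 18
41: 8114303 = 41·197909 + 34
43: 8114303 = 43·188704 + 31
47: 8114303 = 47·172644 + 35
53: 8114303 = 53·153100 + 3
59: 8114303 = 59·137530 + 33
61: 8114303 = 61·133021 + 22
67: 8114303 = 67·121109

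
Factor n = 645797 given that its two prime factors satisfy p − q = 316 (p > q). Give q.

661

Since p = q + 316, we have 645797 = q(q + 316), so q² + 316q − 645797 = 0.
Discriminant: 316² + 4·645797 = 99856 + 2583188 = 2683044; √2683044 = 1638.
q = (−316 + 1638)/2 = 661, and p = q + 316 = 977.
Check: 661 · 977 = 645797.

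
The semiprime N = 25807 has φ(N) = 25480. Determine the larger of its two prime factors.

φ(n) = (p−1)(q−1) = n − (p+q) + 1, so p + q = 25807 − 25480 + 1 = 328.
p and q are the roots of t² − 328t + 25807 = 0.
Discriminant: 328² − 4·25807 = 107584 − 103228 = 4356; √4356 = 66.
q = (328 − 66)/2 = 131, p = (328 + 66)/2 = 197.
Check: 131 · 197 = 25807.

197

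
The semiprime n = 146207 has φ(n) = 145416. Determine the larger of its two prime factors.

φ(n) = (p−1)(q−1) = n − (p+q) + 1, so p + q = 146207 − 145416 + 1 = 792.
p and q are the roots of t² − 792t + 146207 = 0.
Discriminant: 792² − 4·146207 = 627264 − 584828 = 42436; √42436 = 206.
q = (792 − 206)/2 = 293, p = (792 + 206)/2 = 499.
Check: 293 · 499 = 146207.

499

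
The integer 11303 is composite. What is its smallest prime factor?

11303 is odd.
Digit sum 8, not divisible by 3.
Ends in 3: not divisible by 5.
7: 11303 = 7·1614 + 5
11: 11303 = 11·1027 + 6
13: 11303 = 13·869 + 6
17: 11303 = 17·664 + 15
19: 11303 = 19·594 + 17
23: 11303 = 23·491 + 10
29: 11303 = 29·389 + 22
31: 11303 = 31·364 + 19
37: 11303 = 37·305 + 18
41: 11303 = 41·275 + 28
43: 11303 = 43·262 + 37
47: 11303 = 47·240 + 23
53: 11303 = 53·213 + 14
59: 11303 = 59·191 + 34
61: 11303 = 61·185 + 18
67: 11303 = 67·168 + 47
71: 11303 = 71·159 + 14
73: 11303 = 73·154 + 61
79: 11303 = 79·143 + 6
83: 11303 = 83·136 + 15
89: 11303 = 89·127

89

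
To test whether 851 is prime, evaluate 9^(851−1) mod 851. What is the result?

752

9^1 ≡ 9 (mod 851)
9^2 ≡ 9^2 = 81 ≡ 81 (mod 851)
9^4 ≡ 81^2 = 6561 ≡ 604 (mod 851)
9^8 ≡ 604^2 = 364816 ≡ 588 (mod 851)
9^16 ≡ 588^2 = 345744 ≡ 238 (mod 851)
9^32 ≡ 238^2 = 56644 ≡ 478 (mod 851)
9^64 ≡ 478^2 = 228484 ≡ 416 (mod 851)
9^128 ≡ 416^2 = 173056 ≡ 303 (mod 851)
9^256 ≡ 303^2 = 91809 ≡ 752 (mod 851)
9^512 ≡ 752^2 = 565504 ≡ 440 (mod 851)
850 = 512 + 256 + 64 + 16 + 2 in binary powers of 2.
So 9^850 ≡ 440 · 752 · 416 · 238 · 81 ≡ 752 (mod 851).
Since 752 ≠ 1, base 9 is a Fermat witness: 851 is composite.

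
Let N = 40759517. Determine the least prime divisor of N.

67

40759517 is odd.
Digit sum 38, not divisible by 3.
Ends in 7: not divisible by 5.
7: 40759517 = 7·5822788 + 1
11: 40759517 = 11·3705410 + 7
13: 40759517 = 13·3135347 + 6
17: 40759517 = 17·2397618 + 11
19: 40759517 = 19·2145237 + 14
23: 40759517 = 23·1772152 + 21
29: 40759517 = 29·1405500 + 17
31: 40759517 = 31·1314823 + 4
37: 40759517 = 37·1101608 + 21
41: 40759517 = 41·994134 + 23
43: 40759517 = 43·947895 + 32
47: 40759517 = 47·867223 + 36
53: 40759517 = 53·769047 + 26
59: 40759517 = 59·690839 + 16
61: 40759517 = 61·668188 + 49
67: 40759517 = 67·608351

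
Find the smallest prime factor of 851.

23

851 is odd.
Digit sum 14, not divisible by 3.
Ends in 1: not divisible by 5.
7: 851 = 7·121 + 4
11: 851 = 11·77 + 4
13: 851 = 13·65 + 6
17: 851 = 17·50 + 1
19: 851 = 19·44 + 15
23: 851 = 23·37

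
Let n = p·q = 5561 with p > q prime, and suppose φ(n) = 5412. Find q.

67

φ(n) = (p−1)(q−1) = n − (p+q) + 1, so p + q = 5561 − 5412 + 1 = 150.
p and q are the roots of t² − 150t + 5561 = 0.
Discriminant: 150² − 4·5561 = 22500 − 22244 = 256; √256 = 16.
q = (150 − 16)/2 = 67, p = (150 + 16)/2 = 83.
Check: 67 · 83 = 5561.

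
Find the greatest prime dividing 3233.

61

3233 = 53 · 61
61 is prime.
So 3233 = 53 · 61; the largest prime factor is 61.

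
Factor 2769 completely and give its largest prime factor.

71

2769 = 3 · 923
923 = 13 · 71
71 is prime.
So 2769 = 3 · 13 · 71; the largest prime factor is 71.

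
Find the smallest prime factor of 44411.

89

44411 is odd.
Digit sum 14, not divisible by 3.
Ends in 1: not divisible by 5.
7: 44411 = 7·6344 + 3
11: 44411 = 11·4037 + 4
13: 44411 = 13·3416 + 3
17: 44411 = 17·2612 + 7
19: 44411 = 19·2337 + 8
23: 44411 = 23·1930 + 21
29: 44411 = 29·1531 + 12
31: 44411 = 31·1432 + 19
37: 44411 = 37·1200 + 11
41: 44411 = 41·1083 + 8
43: 44411 = 43·1032 + 35
47: 44411 = 47·944 + 43
53: 44411 = 53·837 + 50
59: 44411 = 59·752 + 43
61: 44411 = 61·728 + 3
67: 44411 = 67·662 + 57
71: 44411 = 71·625 + 36
73: 44411 = 73·608 + 27
79: 44411 = 79·562 + 13
83: 44411 = 83·535 + 6
89: 44411 = 89·499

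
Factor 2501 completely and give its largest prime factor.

61

2501 = 41 · 61
61 is prime.
So 2501 = 41 · 61; the largest prime factor is 61.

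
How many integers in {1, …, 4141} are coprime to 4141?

4000

Factor: 4141 = 41 · 101.
φ(4141) = (41−1) · (101−1) = 40 · 100 = 4000.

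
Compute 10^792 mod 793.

10^1 ≡ 10 (mod 793)
10^2 ≡ 10^2 = 100 ≡ 100 (mod 793)
10^4 ≡ 100^2 = 10000 ≡ 484 (mod 793)
10^8 ≡ 484^2 = 234256 ≡ 321 (mod 793)
10^16 ≡ 321^2 = 103041 ≡ 744 (mod 793)
10^32 ≡ 744^2 = 553536 ≡ 22 (mod 793)
10^64 ≡ 22^2 = 484 ≡ 484 (mod 793)
10^128 ≡ 484^2 = 234256 ≡ 321 (mod 793)
10^256 ≡ 321^2 = 103041 ≡ 744 (mod 793)
10^512 ≡ 744^2 = 553536 ≡ 22 (mod 793)
792 = 512 + 256 + 16 + 8 in binary powers of 2.
So 10^792 ≡ 22 · 744 · 744 · 321 ≡ 729 (mod 793).
Since 729 ≠ 1, base 10 is a Fermat witness: 793 is composite.

729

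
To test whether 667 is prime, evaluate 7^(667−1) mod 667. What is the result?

7^1 ≡ 7 (mod 667)
7^2 ≡ 7^2 = 49 ≡ 49 (mod 667)
7^4 ≡ 49^2 = 2401 ≡ 400 (mod 667)
7^8 ≡ 400^2 = 160000 ≡ 587 (mod 667)
7^16 ≡ 587^2 = 344569 ≡ 397 (mod 667)
7^32 ≡ 397^2 = 157609 ≡ 197 (mod 667)
7^64 ≡ 197^2 = 38809 ≡ 123 (mod 667)
7^128 ≡ 123^2 = 15129 ≡ 455 (mod 667)
7^256 ≡ 455^2 = 207025 ≡ 255 (mod 667)
7^512 ≡ 255^2 = 65025 ≡ 326 (mod 667)
666 = 512 + 128 + 16 + 8 + 2 in binary powers of 2.
So 7^666 ≡ 326 · 455 · 397 · 587 · 49 ≡ 326 (mod 667).
Since 326 ≠ 1, base 7 is a Fermat witness: 667 is composite.

326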